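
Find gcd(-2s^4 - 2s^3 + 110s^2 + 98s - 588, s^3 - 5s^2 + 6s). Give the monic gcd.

s - 2

By polynomial division,
  -2s^4 - 2s^3 + 110s^2 + 98s - 588 = (-2s - 12)(s^3 - 5s^2 + 6s) + (62s^2 + 170s - 588)
  s^3 - 5s^2 + 6s = ((1/62)s - 120/961)(62s^2 + 170s - 588) + ((35280/961)s - 70560/961)
  62s^2 + 170s - 588 = ((29791/17640)s + 961/120)((35280/961)s - 70560/961) + (0)
Last nonzero remainder: (35280/961)s - 70560/961. Dividing through by 35280/961 gives the monic gcd s - 2.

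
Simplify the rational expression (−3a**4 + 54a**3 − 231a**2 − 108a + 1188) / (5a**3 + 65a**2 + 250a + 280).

(−3a**3 + 60a**2 − 351a + 594)/(5a**2 + 55a + 140)

Euclidean algorithm in ℚ[a]:
  −3a**4 + 54a**3 − 231a**2 − 108a + 1188 = (−(3/5)a + 93/5)(5a**3 + 65a**2 + 250a + 280) + (−1290a**2 − 4590a − 4020)
  5a**3 + 65a**2 + 250a + 280 = (−(1/258)a − 203/5547)(−1290a**2 − 4590a − 4020) + ((122850/1849)a + 245700/1849)
  −1290a**2 − 4590a − 4020 = (−(79507/4095)a − 123883/4095)((122850/1849)a + 245700/1849) + (0)
Last nonzero remainder: (122850/1849)a + 245700/1849. Dividing through by 122850/1849 gives the monic gcd a + 2.
Cancel a + 2 from numerator and denominator to get the reduced form.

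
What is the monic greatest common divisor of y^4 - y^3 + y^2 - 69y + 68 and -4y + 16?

Euclidean algorithm in ℚ[y]:
  y^4 - y^3 + y^2 - 69y + 68 = (-(1/4)y^3 - (3/4)y^2 - (13/4)y + 17/4)(-4y + 16) + (0)
Last nonzero remainder: -4y + 16. Dividing through by -4 gives the monic gcd y - 4.

y - 4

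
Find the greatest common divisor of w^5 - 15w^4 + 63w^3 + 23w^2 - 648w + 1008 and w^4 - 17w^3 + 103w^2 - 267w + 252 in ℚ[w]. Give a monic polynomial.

Repeated division with remainder:
  w^5 - 15w^4 + 63w^3 + 23w^2 - 648w + 1008 = (w + 2)(w^4 - 17w^3 + 103w^2 - 267w + 252) + (-6w^3 + 84w^2 - 366w + 504)
  w^4 - 17w^3 + 103w^2 - 267w + 252 = (-(1/6)w + 1/2)(-6w^3 + 84w^2 - 366w + 504) + (0)
Last nonzero remainder: -6w^3 + 84w^2 - 366w + 504. Dividing through by -6 gives the monic gcd w^3 - 14w^2 + 61w - 84.

w^3 - 14w^2 + 61w - 84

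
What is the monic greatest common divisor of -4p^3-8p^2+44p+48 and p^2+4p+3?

Apply the Euclidean algorithm:
  -4p^3-8p^2+44p+48 = (-4p+8)(p^2+4p+3) + (24p+24)
  p^2+4p+3 = ((1/24)p+1/8)(24p+24) + (0)
Last nonzero remainder: 24p+24. Dividing through by 24 gives the monic gcd p+1.

p+1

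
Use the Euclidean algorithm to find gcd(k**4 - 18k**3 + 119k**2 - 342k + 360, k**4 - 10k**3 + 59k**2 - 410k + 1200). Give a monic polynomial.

Repeated division with remainder:
  k**4 - 18k**3 + 119k**2 - 342k + 360 = (k**4 - 10k**3 + 59k**2 - 410k + 1200) + (-8k**3 + 60k**2 + 68k - 840)
  k**4 - 10k**3 + 59k**2 - 410k + 1200 = (-(1/8)k + 5/16)(-8k**3 + 60k**2 + 68k - 840) + ((195/4)k**2 - (2145/4)k + 2925/2)
  -8k**3 + 60k**2 + 68k - 840 = (-(32/195)k - 112/195)((195/4)k**2 - (2145/4)k + 2925/2) + (0)
Last nonzero remainder: (195/4)k**2 - (2145/4)k + 2925/2. Dividing through by 195/4 gives the monic gcd k**2 - 11k + 30.

k**2 - 11k + 30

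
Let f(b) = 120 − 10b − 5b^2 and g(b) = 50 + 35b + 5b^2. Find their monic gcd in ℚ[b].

1

Euclidean algorithm in ℚ[b]:
  −5b^2 − 10b + 120 = (−1)(5b^2 + 35b + 50) + (25b + 170)
  5b^2 + 35b + 50 = ((1/5)b + 1/25)(25b + 170) + (216/5)
  25b + 170 = ((125/216)b + 425/108)(216/5) + (0)
The last nonzero remainder is the constant 216/5, so the polynomials are coprime and gcd = 1.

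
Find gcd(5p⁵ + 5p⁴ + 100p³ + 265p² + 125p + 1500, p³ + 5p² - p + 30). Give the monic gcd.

p² - p + 5

By polynomial division,
  5p⁵ + 5p⁴ + 100p³ + 265p² + 125p + 1500 = (5p² - 20p + 205)(p³ + 5p² - p + 30) + (-930p² + 930p - 4650)
  p³ + 5p² - p + 30 = (-(1/930)p - 1/155)(-930p² + 930p - 4650) + (0)
Last nonzero remainder: -930p² + 930p - 4650. Dividing through by -930 gives the monic gcd p² - p + 5.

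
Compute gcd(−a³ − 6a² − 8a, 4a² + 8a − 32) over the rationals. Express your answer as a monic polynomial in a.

a + 4

By polynomial division,
  −a³ − 6a² − 8a = (−(1/4)a − 1)(4a² + 8a − 32) + (−8a − 32)
  4a² + 8a − 32 = (−(1/2)a + 1)(−8a − 32) + (0)
Last nonzero remainder: −8a − 32. Dividing through by −8 gives the monic gcd a + 4.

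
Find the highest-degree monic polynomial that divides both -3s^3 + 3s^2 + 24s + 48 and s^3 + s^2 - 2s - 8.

Apply the Euclidean algorithm:
  -3s^3 + 3s^2 + 24s + 48 = (-3)(s^3 + s^2 - 2s - 8) + (6s^2 + 18s + 24)
  s^3 + s^2 - 2s - 8 = ((1/6)s - 1/3)(6s^2 + 18s + 24) + (0)
Last nonzero remainder: 6s^2 + 18s + 24. Dividing through by 6 gives the monic gcd s^2 + 3s + 4.

s^2 + 3s + 4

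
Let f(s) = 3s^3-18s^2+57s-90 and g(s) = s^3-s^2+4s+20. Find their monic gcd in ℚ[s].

s^2-3s+10

Euclidean algorithm in ℚ[s]:
  3s^3-18s^2+57s-90 = (3)(s^3-s^2+4s+20) + (-15s^2+45s-150)
  s^3-s^2+4s+20 = (-(1/15)s-2/15)(-15s^2+45s-150) + (0)
Last nonzero remainder: -15s^2+45s-150. Dividing through by -15 gives the monic gcd s^2-3s+10.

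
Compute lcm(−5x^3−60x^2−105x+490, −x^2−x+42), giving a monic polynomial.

x^4+6x^3−51x^2−224x+588

By polynomial division,
  −5x^3−60x^2−105x+490 = (5x+55)(−x^2−x+42) + (−260x−1820)
  −x^2−x+42 = ((1/260)x−3/130)(−260x−1820) + (0)
Last nonzero remainder: −260x−1820. Dividing through by −260 gives the monic gcd x+7.
Then lcm(f, g) = f·g / gcd(f, g); expanding and making the result monic gives the answer.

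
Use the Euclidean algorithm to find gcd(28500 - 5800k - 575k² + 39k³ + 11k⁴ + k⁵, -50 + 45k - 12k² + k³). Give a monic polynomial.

25 - 10k + k²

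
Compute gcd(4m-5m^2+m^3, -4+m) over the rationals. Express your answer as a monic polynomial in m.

Repeated division with remainder:
  m^3-5m^2+4m = (m^2-m)(m-4) + (0)
The last nonzero remainder m-4 is already monic.

-4+m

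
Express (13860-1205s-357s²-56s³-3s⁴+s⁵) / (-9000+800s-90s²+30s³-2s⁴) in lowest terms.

(-308+61s+8s²-s³)/(200-40s+2s²)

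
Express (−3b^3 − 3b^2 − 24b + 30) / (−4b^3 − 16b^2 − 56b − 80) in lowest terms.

(3b − 3)/(4b + 8)

Repeated division with remainder:
  −3b^3 − 3b^2 − 24b + 30 = (3/4)(−4b^3 − 16b^2 − 56b − 80) + (9b^2 + 18b + 90)
  −4b^3 − 16b^2 − 56b − 80 = (−(4/9)b − 8/9)(9b^2 + 18b + 90) + (0)
Last nonzero remainder: 9b^2 + 18b + 90. Dividing through by 9 gives the monic gcd b^2 + 2b + 10.
Cancel b^2 + 2b + 10 from numerator and denominator to get the reduced form.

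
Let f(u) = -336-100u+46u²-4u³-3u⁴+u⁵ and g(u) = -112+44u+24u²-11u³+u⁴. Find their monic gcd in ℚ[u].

-8-2u+u²

By polynomial division,
  u⁵-3u⁴-4u³+46u²-100u-336 = (u+8)(u⁴-11u³+24u²+44u-112) + (60u³-190u²-340u+560)
  u⁴-11u³+24u²+44u-112 = ((1/60)u-47/360)(60u³-190u²-340u+560) + ((175/36)u²-(175/18)u-350/9)
  60u³-190u²-340u+560 = ((432/35)u-72/5)((175/36)u²-(175/18)u-350/9) + (0)
Last nonzero remainder: (175/36)u²-(175/18)u-350/9. Dividing through by 175/36 gives the monic gcd u²-2u-8.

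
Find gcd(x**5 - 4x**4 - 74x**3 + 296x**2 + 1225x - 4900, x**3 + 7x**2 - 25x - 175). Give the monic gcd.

By polynomial division,
  x**5 - 4x**4 - 74x**3 + 296x**2 + 1225x - 4900 = (x**2 - 11x + 28)(x**3 + 7x**2 - 25x - 175) + (0)
The last nonzero remainder x**3 + 7x**2 - 25x - 175 is already monic.

x**3 + 7x**2 - 25x - 175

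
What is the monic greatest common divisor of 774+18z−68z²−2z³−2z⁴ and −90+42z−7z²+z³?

−3+z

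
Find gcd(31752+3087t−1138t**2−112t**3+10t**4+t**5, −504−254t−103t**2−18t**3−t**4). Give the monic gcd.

63+16t+t**2

By polynomial division,
  t**5+10t**4−112t**3−1138t**2+3087t+31752 = (−t+8)(−t**4−18t**3−103t**2−254t−504) + (−71t**3−568t**2+4615t+35784)
  −t**4−18t**3−103t**2−254t−504 = ((1/71)t+10/71)(−71t**3−568t**2+4615t+35784) + (−88t**2−1408t−5544)
  −71t**3−568t**2+4615t+35784 = ((71/88)t−71/11)(−88t**2−1408t−5544) + (0)
Last nonzero remainder: −88t**2−1408t−5544. Dividing through by −88 gives the monic gcd t**2+16t+63.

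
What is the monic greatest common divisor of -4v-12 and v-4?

1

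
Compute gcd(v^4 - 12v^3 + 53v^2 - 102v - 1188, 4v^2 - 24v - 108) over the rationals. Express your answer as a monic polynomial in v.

v^2 - 6v - 27

By polynomial division,
  v^4 - 12v^3 + 53v^2 - 102v - 1188 = ((1/4)v^2 - (3/2)v + 11)(4v^2 - 24v - 108) + (0)
Last nonzero remainder: 4v^2 - 24v - 108. Dividing through by 4 gives the monic gcd v^2 - 6v - 27.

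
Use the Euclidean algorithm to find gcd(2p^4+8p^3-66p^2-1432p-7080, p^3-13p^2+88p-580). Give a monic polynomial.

p-10

By polynomial division,
  2p^4+8p^3-66p^2-1432p-7080 = (2p+34)(p^3-13p^2+88p-580) + (200p^2-3264p+12640)
  p^3-13p^2+88p-580 = ((1/200)p+83/5000)(200p^2-3264p+12640) + ((49364/625)p-98728/125)
  200p^2-3264p+12640 = ((31250/12341)p-197500/12341)((49364/625)p-98728/125) + (0)
Last nonzero remainder: (49364/625)p-98728/125. Dividing through by 49364/625 gives the monic gcd p-10.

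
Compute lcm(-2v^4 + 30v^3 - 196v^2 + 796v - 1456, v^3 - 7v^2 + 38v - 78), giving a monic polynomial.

v^5 - 18v^4 + 143v^3 - 692v^2 + 1922v - 2184

By polynomial division,
  -2v^4 + 30v^3 - 196v^2 + 796v - 1456 = (-2v + 16)(v^3 - 7v^2 + 38v - 78) + (-8v^2 + 32v - 208)
  v^3 - 7v^2 + 38v - 78 = (-(1/8)v + 3/8)(-8v^2 + 32v - 208) + (0)
Last nonzero remainder: -8v^2 + 32v - 208. Dividing through by -8 gives the monic gcd v^2 - 4v + 26.
Then lcm(f, g) = f·g / gcd(f, g); expanding and making the result monic gives the answer.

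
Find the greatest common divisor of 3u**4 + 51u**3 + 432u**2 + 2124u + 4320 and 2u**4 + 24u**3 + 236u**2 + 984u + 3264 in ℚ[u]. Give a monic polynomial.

u**2 + 6u + 48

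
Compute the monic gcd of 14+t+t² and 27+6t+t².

By polynomial division,
  t²+t+14 = (t²+6t+27) + (-5t-13)
  t²+6t+27 = (-(1/5)t-17/25)(-5t-13) + (454/25)
  -5t-13 = (-(125/454)t-325/454)(454/25) + (0)
The last nonzero remainder is the constant 454/25, so the polynomials are coprime and gcd = 1.

1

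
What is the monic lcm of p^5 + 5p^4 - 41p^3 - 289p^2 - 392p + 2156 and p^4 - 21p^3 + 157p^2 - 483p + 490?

p^7 - 7p^6 - 66p^5 + 378p^4 + 1641p^3 - 3255p^2 - 39592p + 75460

Euclidean algorithm in ℚ[p]:
  p^5 + 5p^4 - 41p^3 - 289p^2 - 392p + 2156 = (p + 26)(p^4 - 21p^3 + 157p^2 - 483p + 490) + (348p^3 - 3888p^2 + 11676p - 10584)
  p^4 - 21p^3 + 157p^2 - 483p + 490 = ((1/348)p - 95/3364)(348p^3 - 3888p^2 + 11676p - 10584) + ((11480/841)p^2 - (103320/841)p + 160720/841)
  348p^3 - 3888p^2 + 11676p - 10584 = ((73167/2870)p - 22707/410)((11480/841)p^2 - (103320/841)p + 160720/841) + (0)
Last nonzero remainder: (11480/841)p^2 - (103320/841)p + 160720/841. Dividing through by 11480/841 gives the monic gcd p^2 - 9p + 14.
Then lcm(f, g) = f·g / gcd(f, g); expanding and making the result monic gives the answer.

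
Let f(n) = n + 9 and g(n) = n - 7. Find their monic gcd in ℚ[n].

Apply the Euclidean algorithm:
  n + 9 = (n - 7) + (16)
  n - 7 = ((1/16)n - 7/16)(16) + (0)
The last nonzero remainder is the constant 16, so the polynomials are coprime and gcd = 1.

1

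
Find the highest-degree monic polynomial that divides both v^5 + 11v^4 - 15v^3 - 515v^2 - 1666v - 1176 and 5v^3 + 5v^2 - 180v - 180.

v^2 + 7v + 6

Euclidean algorithm in ℚ[v]:
  v^5 + 11v^4 - 15v^3 - 515v^2 - 1666v - 1176 = ((1/5)v^2 + 2v + 11/5)(5v^3 + 5v^2 - 180v - 180) + (-130v^2 - 910v - 780)
  5v^3 + 5v^2 - 180v - 180 = (-(1/26)v + 3/13)(-130v^2 - 910v - 780) + (0)
Last nonzero remainder: -130v^2 - 910v - 780. Dividing through by -130 gives the monic gcd v^2 + 7v + 6.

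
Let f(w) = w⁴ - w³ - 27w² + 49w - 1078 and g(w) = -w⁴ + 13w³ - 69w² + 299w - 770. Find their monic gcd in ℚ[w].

w³ - 8w² + 29w - 154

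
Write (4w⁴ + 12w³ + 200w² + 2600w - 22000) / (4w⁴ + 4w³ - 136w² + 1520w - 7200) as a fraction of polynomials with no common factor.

(w² - 2w + 110)/(w² - 4w + 36)

Repeated division with remainder:
  4w⁴ + 12w³ + 200w² + 2600w - 22000 = (4w⁴ + 4w³ - 136w² + 1520w - 7200) + (8w³ + 336w² + 1080w - 14800)
  4w⁴ + 4w³ - 136w² + 1520w - 7200 = ((1/2)w - 41/2)(8w³ + 336w² + 1080w - 14800) + (6212w² + 31060w - 310600)
  8w³ + 336w² + 1080w - 14800 = ((2/1553)w + 74/1553)(6212w² + 31060w - 310600) + (0)
Last nonzero remainder: 6212w² + 31060w - 310600. Dividing through by 6212 gives the monic gcd w² + 5w - 50.
Cancel w² + 5w - 50 from numerator and denominator to get the reduced form.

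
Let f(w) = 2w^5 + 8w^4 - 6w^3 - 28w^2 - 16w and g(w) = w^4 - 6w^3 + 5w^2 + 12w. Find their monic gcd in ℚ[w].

w^2 + w

Euclidean algorithm in ℚ[w]:
  2w^5 + 8w^4 - 6w^3 - 28w^2 - 16w = (2w + 20)(w^4 - 6w^3 + 5w^2 + 12w) + (104w^3 - 152w^2 - 256w)
  w^4 - 6w^3 + 5w^2 + 12w = ((1/104)w - 59/1352)(104w^3 - 152w^2 - 256w) + ((140/169)w^2 + (140/169)w)
  104w^3 - 152w^2 - 256w = ((4394/35)w - 10816/35)((140/169)w^2 + (140/169)w) + (0)
Last nonzero remainder: (140/169)w^2 + (140/169)w. Dividing through by 140/169 gives the monic gcd w^2 + w.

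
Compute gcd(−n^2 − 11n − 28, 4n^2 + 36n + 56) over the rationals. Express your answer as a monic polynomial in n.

n + 7

Apply the Euclidean algorithm:
  −n^2 − 11n − 28 = (−1/4)(4n^2 + 36n + 56) + (−2n − 14)
  4n^2 + 36n + 56 = (−2n − 4)(−2n − 14) + (0)
Last nonzero remainder: −2n − 14. Dividing through by −2 gives the monic gcd n + 7.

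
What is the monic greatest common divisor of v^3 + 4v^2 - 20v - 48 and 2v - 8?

v - 4

Euclidean algorithm in ℚ[v]:
  v^3 + 4v^2 - 20v - 48 = ((1/2)v^2 + 4v + 6)(2v - 8) + (0)
Last nonzero remainder: 2v - 8. Dividing through by 2 gives the monic gcd v - 4.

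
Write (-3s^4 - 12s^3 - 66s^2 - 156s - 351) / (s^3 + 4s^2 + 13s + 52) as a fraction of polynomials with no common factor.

Apply the Euclidean algorithm:
  -3s^4 - 12s^3 - 66s^2 - 156s - 351 = (-3s)(s^3 + 4s^2 + 13s + 52) + (-27s^2 - 351)
  s^3 + 4s^2 + 13s + 52 = (-(1/27)s - 4/27)(-27s^2 - 351) + (0)
Last nonzero remainder: -27s^2 - 351. Dividing through by -27 gives the monic gcd s^2 + 13.
Cancel s^2 + 13 from numerator and denominator to get the reduced form.

(-3s^2 - 12s - 27)/(s + 4)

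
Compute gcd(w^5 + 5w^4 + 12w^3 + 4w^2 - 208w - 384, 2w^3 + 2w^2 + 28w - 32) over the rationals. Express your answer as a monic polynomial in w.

w^2 + 2w + 16

Repeated division with remainder:
  w^5 + 5w^4 + 12w^3 + 4w^2 - 208w - 384 = ((1/2)w^2 + 2w - 3)(2w^3 + 2w^2 + 28w - 32) + (-30w^2 - 60w - 480)
  2w^3 + 2w^2 + 28w - 32 = (-(1/15)w + 1/15)(-30w^2 - 60w - 480) + (0)
Last nonzero remainder: -30w^2 - 60w - 480. Dividing through by -30 gives the monic gcd w^2 + 2w + 16.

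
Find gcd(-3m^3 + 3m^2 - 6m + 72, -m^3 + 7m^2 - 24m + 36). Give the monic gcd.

Euclidean algorithm in ℚ[m]:
  -3m^3 + 3m^2 - 6m + 72 = (3)(-m^3 + 7m^2 - 24m + 36) + (-18m^2 + 66m - 36)
  -m^3 + 7m^2 - 24m + 36 = ((1/18)m - 5/27)(-18m^2 + 66m - 36) + (-(88/9)m + 88/3)
  -18m^2 + 66m - 36 = ((81/44)m - 27/22)(-(88/9)m + 88/3) + (0)
Last nonzero remainder: -(88/9)m + 88/3. Dividing through by -88/9 gives the monic gcd m - 3.

m - 3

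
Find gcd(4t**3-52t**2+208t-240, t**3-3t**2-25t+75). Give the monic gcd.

t-5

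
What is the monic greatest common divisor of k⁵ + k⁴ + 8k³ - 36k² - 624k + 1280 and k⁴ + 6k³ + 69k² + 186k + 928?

Apply the Euclidean algorithm:
  k⁵ + k⁴ + 8k³ - 36k² - 624k + 1280 = (k - 5)(k⁴ + 6k³ + 69k² + 186k + 928) + (-31k³ + 123k² - 622k + 5920)
  k⁴ + 6k³ + 69k² + 186k + 928 = (-(1/31)k - 309/961)(-31k³ + 123k² - 622k + 5920) + ((85034/961)k² + (170068/961)k + 2721088/961)
  -31k³ + 123k² - 622k + 5920 = (-(29791/85034)k + 177785/85034)((85034/961)k² + (170068/961)k + 2721088/961) + (0)
Last nonzero remainder: (85034/961)k² + (170068/961)k + 2721088/961. Dividing through by 85034/961 gives the monic gcd k² + 2k + 32.

k² + 2k + 32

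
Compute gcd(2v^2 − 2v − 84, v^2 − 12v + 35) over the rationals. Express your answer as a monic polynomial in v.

Repeated division with remainder:
  2v^2 − 2v − 84 = (2)(v^2 − 12v + 35) + (22v − 154)
  v^2 − 12v + 35 = ((1/22)v − 5/22)(22v − 154) + (0)
Last nonzero remainder: 22v − 154. Dividing through by 22 gives the monic gcd v − 7.

v − 7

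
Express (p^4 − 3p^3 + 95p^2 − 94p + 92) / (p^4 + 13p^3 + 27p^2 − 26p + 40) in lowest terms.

Euclidean algorithm in ℚ[p]:
  p^4 − 3p^3 + 95p^2 − 94p + 92 = (p^4 + 13p^3 + 27p^2 − 26p + 40) + (−16p^3 + 68p^2 − 68p + 52)
  p^4 + 13p^3 + 27p^2 − 26p + 40 = (−(1/16)p − 69/64)(−16p^3 + 68p^2 − 68p + 52) + ((1537/16)p^2 − (1537/16)p + 1537/16)
  −16p^3 + 68p^2 − 68p + 52 = (−(256/1537)p + 832/1537)((1537/16)p^2 − (1537/16)p + 1537/16) + (0)
Last nonzero remainder: (1537/16)p^2 − (1537/16)p + 1537/16. Dividing through by 1537/16 gives the monic gcd p^2 − p + 1.
Cancel p^2 − p + 1 from numerator and denominator to get the reduced form.

(p^2 − 2p + 92)/(p^2 + 14p + 40)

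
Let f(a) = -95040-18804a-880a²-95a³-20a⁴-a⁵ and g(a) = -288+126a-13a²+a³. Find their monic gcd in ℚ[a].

96-10a+a²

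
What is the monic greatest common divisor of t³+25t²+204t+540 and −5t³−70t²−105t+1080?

t+9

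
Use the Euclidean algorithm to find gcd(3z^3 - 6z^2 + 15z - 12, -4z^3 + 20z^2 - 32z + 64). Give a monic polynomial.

Euclidean algorithm in ℚ[z]:
  3z^3 - 6z^2 + 15z - 12 = (-3/4)(-4z^3 + 20z^2 - 32z + 64) + (9z^2 - 9z + 36)
  -4z^3 + 20z^2 - 32z + 64 = (-(4/9)z + 16/9)(9z^2 - 9z + 36) + (0)
Last nonzero remainder: 9z^2 - 9z + 36. Dividing through by 9 gives the monic gcd z^2 - z + 4.

z^2 - z + 4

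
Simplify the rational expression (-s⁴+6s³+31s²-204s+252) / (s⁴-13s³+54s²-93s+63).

(-s²-4s+12)/(s²-3s+3)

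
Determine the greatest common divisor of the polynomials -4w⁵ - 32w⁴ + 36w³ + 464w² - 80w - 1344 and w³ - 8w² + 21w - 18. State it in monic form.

Repeated division with remainder:
  -4w⁵ - 32w⁴ + 36w³ + 464w² - 80w - 1344 = (-4w² - 64w - 392)(w³ - 8w² + 21w - 18) + (-1400w² + 7000w - 8400)
  w³ - 8w² + 21w - 18 = (-(1/1400)w + 3/1400)(-1400w² + 7000w - 8400) + (0)
Last nonzero remainder: -1400w² + 7000w - 8400. Dividing through by -1400 gives the monic gcd w² - 5w + 6.

w² - 5w + 6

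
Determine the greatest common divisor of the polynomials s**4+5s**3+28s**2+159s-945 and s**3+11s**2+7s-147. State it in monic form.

s**2+4s-21

Apply the Euclidean algorithm:
  s**4+5s**3+28s**2+159s-945 = (s-6)(s**3+11s**2+7s-147) + (87s**2+348s-1827)
  s**3+11s**2+7s-147 = ((1/87)s+7/87)(87s**2+348s-1827) + (0)
Last nonzero remainder: 87s**2+348s-1827. Dividing through by 87 gives the monic gcd s**2+4s-21.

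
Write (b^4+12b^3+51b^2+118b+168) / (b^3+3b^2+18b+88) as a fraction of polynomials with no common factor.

(b^3+8b^2+19b+42)/(b^2-b+22)

Apply the Euclidean algorithm:
  b^4+12b^3+51b^2+118b+168 = (b+9)(b^3+3b^2+18b+88) + (6b^2-132b-624)
  b^3+3b^2+18b+88 = ((1/6)b+25/6)(6b^2-132b-624) + (672b+2688)
  6b^2-132b-624 = ((1/112)b-13/56)(672b+2688) + (0)
Last nonzero remainder: 672b+2688. Dividing through by 672 gives the monic gcd b+4.
Cancel b+4 from numerator and denominator to get the reduced form.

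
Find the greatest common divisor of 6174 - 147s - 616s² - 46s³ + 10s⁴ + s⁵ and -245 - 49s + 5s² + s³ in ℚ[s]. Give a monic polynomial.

-49 + s²

Repeated division with remainder:
  s⁵ + 10s⁴ - 46s³ - 616s² - 147s + 6174 = (s² + 5s - 22)(s³ + 5s² - 49s - 245) + (-16s² + 784)
  s³ + 5s² - 49s - 245 = (-(1/16)s - 5/16)(-16s² + 784) + (0)
Last nonzero remainder: -16s² + 784. Dividing through by -16 gives the monic gcd s² - 49.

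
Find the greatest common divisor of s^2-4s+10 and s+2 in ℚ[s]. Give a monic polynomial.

By polynomial division,
  s^2-4s+10 = (s-6)(s+2) + (22)
  s+2 = ((1/22)s+1/11)(22) + (0)
The last nonzero remainder is the constant 22, so the polynomials are coprime and gcd = 1.

1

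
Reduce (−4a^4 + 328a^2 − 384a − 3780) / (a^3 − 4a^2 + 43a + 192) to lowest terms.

(−4a^3 + 12a^2 + 292a − 1260)/(a^2 − 7a + 64)

Apply the Euclidean algorithm:
  −4a^4 + 328a^2 − 384a − 3780 = (−4a − 16)(a^3 − 4a^2 + 43a + 192) + (436a^2 + 1072a − 708)
  a^3 − 4a^2 + 43a + 192 = ((1/436)a − 176/11881)(436a^2 + 1072a − 708) + ((718848/11881)a + 2156544/11881)
  436a^2 + 1072a − 708 = ((1295029/179712)a − 700979/179712)((718848/11881)a + 2156544/11881) + (0)
Last nonzero remainder: (718848/11881)a + 2156544/11881. Dividing through by 718848/11881 gives the monic gcd a + 3.
Cancel a + 3 from numerator and denominator to get the reduced form.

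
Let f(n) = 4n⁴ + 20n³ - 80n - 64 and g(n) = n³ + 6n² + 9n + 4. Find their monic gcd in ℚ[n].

n² + 5n + 4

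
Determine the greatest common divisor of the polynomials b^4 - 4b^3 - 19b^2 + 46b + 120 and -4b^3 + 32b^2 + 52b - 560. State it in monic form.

Repeated division with remainder:
  b^4 - 4b^3 - 19b^2 + 46b + 120 = (-(1/4)b - 1)(-4b^3 + 32b^2 + 52b - 560) + (26b^2 - 42b - 440)
  -4b^3 + 32b^2 + 52b - 560 = (-(2/13)b + 166/169)(26b^2 - 42b - 440) + ((4320/169)b - 21600/169)
  26b^2 - 42b - 440 = ((2197/2160)b + 1859/540)((4320/169)b - 21600/169) + (0)
Last nonzero remainder: (4320/169)b - 21600/169. Dividing through by 4320/169 gives the monic gcd b - 5.

b - 5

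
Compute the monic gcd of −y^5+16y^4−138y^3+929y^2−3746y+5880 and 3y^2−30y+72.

y^2−10y+24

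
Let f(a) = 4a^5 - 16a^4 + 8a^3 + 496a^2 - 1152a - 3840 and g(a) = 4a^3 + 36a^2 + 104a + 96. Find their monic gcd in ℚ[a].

Repeated division with remainder:
  4a^5 - 16a^4 + 8a^3 + 496a^2 - 1152a - 3840 = (a^2 - 13a + 93)(4a^3 + 36a^2 + 104a + 96) + (-1596a^2 - 9576a - 12768)
  4a^3 + 36a^2 + 104a + 96 = (-(1/399)a - 1/133)(-1596a^2 - 9576a - 12768) + (0)
Last nonzero remainder: -1596a^2 - 9576a - 12768. Dividing through by -1596 gives the monic gcd a^2 + 6a + 8.

a^2 + 6a + 8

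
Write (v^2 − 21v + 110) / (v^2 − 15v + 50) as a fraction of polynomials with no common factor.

Repeated division with remainder:
  v^2 − 21v + 110 = (v^2 − 15v + 50) + (−6v + 60)
  v^2 − 15v + 50 = (−(1/6)v + 5/6)(−6v + 60) + (0)
Last nonzero remainder: −6v + 60. Dividing through by −6 gives the monic gcd v − 10.
Cancel v − 10 from numerator and denominator to get the reduced form.

(v − 11)/(v − 5)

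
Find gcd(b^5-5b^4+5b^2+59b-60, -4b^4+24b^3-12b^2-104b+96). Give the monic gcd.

Repeated division with remainder:
  b^5-5b^4+5b^2+59b-60 = (-(1/4)b-1/4)(-4b^4+24b^3-12b^2-104b+96) + (3b^3-24b^2+57b-36)
  -4b^4+24b^3-12b^2-104b+96 = (-(4/3)b-8/3)(3b^3-24b^2+57b-36) + (0)
Last nonzero remainder: 3b^3-24b^2+57b-36. Dividing through by 3 gives the monic gcd b^3-8b^2+19b-12.

b^3-8b^2+19b-12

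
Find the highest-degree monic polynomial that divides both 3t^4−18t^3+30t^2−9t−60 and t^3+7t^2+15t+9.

t+1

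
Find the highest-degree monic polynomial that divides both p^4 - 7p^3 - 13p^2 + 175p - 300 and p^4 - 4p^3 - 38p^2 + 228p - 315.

p^2 - 8p + 15

Repeated division with remainder:
  p^4 - 7p^3 - 13p^2 + 175p - 300 = (p^4 - 4p^3 - 38p^2 + 228p - 315) + (-3p^3 + 25p^2 - 53p + 15)
  p^4 - 4p^3 - 38p^2 + 228p - 315 = (-(1/3)p - 13/9)(-3p^3 + 25p^2 - 53p + 15) + (-(176/9)p^2 + (1408/9)p - 880/3)
  -3p^3 + 25p^2 - 53p + 15 = ((27/176)p - 9/176)(-(176/9)p^2 + (1408/9)p - 880/3) + (0)
Last nonzero remainder: -(176/9)p^2 + (1408/9)p - 880/3. Dividing through by -176/9 gives the monic gcd p^2 - 8p + 15.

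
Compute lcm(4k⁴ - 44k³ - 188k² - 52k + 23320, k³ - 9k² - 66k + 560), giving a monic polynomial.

k⁶ - 10k⁵ - 114k⁴ + 556k³ + 8449k² + 6558k - 326480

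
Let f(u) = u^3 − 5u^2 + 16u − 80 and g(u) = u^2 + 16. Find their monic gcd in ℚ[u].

Euclidean algorithm in ℚ[u]:
  u^3 − 5u^2 + 16u − 80 = (u − 5)(u^2 + 16) + (0)
The last nonzero remainder u^2 + 16 is already monic.

u^2 + 16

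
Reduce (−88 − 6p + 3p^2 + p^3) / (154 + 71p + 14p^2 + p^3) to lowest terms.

(−4 + p)/(7 + p)

By polynomial division,
  p^3 + 3p^2 − 6p − 88 = (p^3 + 14p^2 + 71p + 154) + (−11p^2 − 77p − 242)
  p^3 + 14p^2 + 71p + 154 = (−(1/11)p − 7/11)(−11p^2 − 77p − 242) + (0)
Last nonzero remainder: −11p^2 − 77p − 242. Dividing through by −11 gives the monic gcd p^2 + 7p + 22.
Cancel p^2 + 7p + 22 from numerator and denominator to get the reduced form.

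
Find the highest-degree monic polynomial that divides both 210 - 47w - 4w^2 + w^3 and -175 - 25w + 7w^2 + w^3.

-35 + 2w + w^2

Euclidean algorithm in ℚ[w]:
  w^3 - 4w^2 - 47w + 210 = (w^3 + 7w^2 - 25w - 175) + (-11w^2 - 22w + 385)
  w^3 + 7w^2 - 25w - 175 = (-(1/11)w - 5/11)(-11w^2 - 22w + 385) + (0)
Last nonzero remainder: -11w^2 - 22w + 385. Dividing through by -11 gives the monic gcd w^2 + 2w - 35.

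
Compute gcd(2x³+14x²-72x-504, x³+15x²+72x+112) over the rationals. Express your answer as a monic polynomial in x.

x+7

Apply the Euclidean algorithm:
  2x³+14x²-72x-504 = (2)(x³+15x²+72x+112) + (-16x²-216x-728)
  x³+15x²+72x+112 = (-(1/16)x-3/32)(-16x²-216x-728) + ((25/4)x+175/4)
  -16x²-216x-728 = (-(64/25)x-416/25)((25/4)x+175/4) + (0)
Last nonzero remainder: (25/4)x+175/4. Dividing through by 25/4 gives the monic gcd x+7.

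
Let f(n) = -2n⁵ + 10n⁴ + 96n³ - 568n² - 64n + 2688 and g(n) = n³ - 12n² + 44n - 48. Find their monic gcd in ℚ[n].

Repeated division with remainder:
  -2n⁵ + 10n⁴ + 96n³ - 568n² - 64n + 2688 = (-2n² - 14n + 16)(n³ - 12n² + 44n - 48) + (144n² - 1440n + 3456)
  n³ - 12n² + 44n - 48 = ((1/144)n - 1/72)(144n² - 1440n + 3456) + (0)
Last nonzero remainder: 144n² - 1440n + 3456. Dividing through by 144 gives the monic gcd n² - 10n + 24.

n² - 10n + 24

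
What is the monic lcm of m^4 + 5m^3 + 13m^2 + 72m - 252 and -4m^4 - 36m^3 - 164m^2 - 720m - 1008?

m^5 + 7m^4 + 23m^3 + 98m^2 - 108m - 504

Repeated division with remainder:
  m^4 + 5m^3 + 13m^2 + 72m - 252 = (-1/4)(-4m^4 - 36m^3 - 164m^2 - 720m - 1008) + (-4m^3 - 28m^2 - 108m - 504)
  -4m^4 - 36m^3 - 164m^2 - 720m - 1008 = (m + 2)(-4m^3 - 28m^2 - 108m - 504) + (0)
Last nonzero remainder: -4m^3 - 28m^2 - 108m - 504. Dividing through by -4 gives the monic gcd m^3 + 7m^2 + 27m + 126.
Then lcm(f, g) = f·g / gcd(f, g); expanding and making the result monic gives the answer.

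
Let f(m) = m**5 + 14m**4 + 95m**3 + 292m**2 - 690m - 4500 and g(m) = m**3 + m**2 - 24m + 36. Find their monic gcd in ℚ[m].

By polynomial division,
  m**5 + 14m**4 + 95m**3 + 292m**2 - 690m - 4500 = (m**2 + 13m + 106)(m**3 + m**2 - 24m + 36) + (462m**2 + 1386m - 8316)
  m**3 + m**2 - 24m + 36 = ((1/462)m - 1/231)(462m**2 + 1386m - 8316) + (0)
Last nonzero remainder: 462m**2 + 1386m - 8316. Dividing through by 462 gives the monic gcd m**2 + 3m - 18.

m**2 + 3m - 18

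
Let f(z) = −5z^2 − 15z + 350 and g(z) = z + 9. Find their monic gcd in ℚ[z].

1

Euclidean algorithm in ℚ[z]:
  −5z^2 − 15z + 350 = (−5z + 30)(z + 9) + (80)
  z + 9 = ((1/80)z + 9/80)(80) + (0)
The last nonzero remainder is the constant 80, so the polynomials are coprime and gcd = 1.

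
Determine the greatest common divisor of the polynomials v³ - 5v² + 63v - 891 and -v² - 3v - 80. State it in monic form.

1

By polynomial division,
  v³ - 5v² + 63v - 891 = (-v + 8)(-v² - 3v - 80) + (7v - 251)
  -v² - 3v - 80 = (-(1/7)v - 272/49)(7v - 251) + (-72192/49)
  7v - 251 = (-(343/72192)v + 12299/72192)(-72192/49) + (0)
The last nonzero remainder is the constant -72192/49, so the polynomials are coprime and gcd = 1.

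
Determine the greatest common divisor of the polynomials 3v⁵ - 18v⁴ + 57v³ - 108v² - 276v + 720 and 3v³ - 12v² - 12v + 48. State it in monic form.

v³ - 4v² - 4v + 16

Apply the Euclidean algorithm:
  3v⁵ - 18v⁴ + 57v³ - 108v² - 276v + 720 = (v² - 2v + 15)(3v³ - 12v² - 12v + 48) + (0)
Last nonzero remainder: 3v³ - 12v² - 12v + 48. Dividing through by 3 gives the monic gcd v³ - 4v² - 4v + 16.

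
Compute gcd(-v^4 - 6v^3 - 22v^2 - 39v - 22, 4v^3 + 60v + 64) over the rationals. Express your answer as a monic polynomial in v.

v + 1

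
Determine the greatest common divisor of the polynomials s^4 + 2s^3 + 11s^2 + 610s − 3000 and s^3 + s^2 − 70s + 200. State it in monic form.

s^2 + 6s − 40

Euclidean algorithm in ℚ[s]:
  s^4 + 2s^3 + 11s^2 + 610s − 3000 = (s + 1)(s^3 + s^2 − 70s + 200) + (80s^2 + 480s − 3200)
  s^3 + s^2 − 70s + 200 = ((1/80)s − 1/16)(80s^2 + 480s − 3200) + (0)
Last nonzero remainder: 80s^2 + 480s − 3200. Dividing through by 80 gives the monic gcd s^2 + 6s − 40.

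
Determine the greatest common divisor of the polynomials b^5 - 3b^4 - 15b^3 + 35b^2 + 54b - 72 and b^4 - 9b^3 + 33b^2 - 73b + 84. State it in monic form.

Repeated division with remainder:
  b^5 - 3b^4 - 15b^3 + 35b^2 + 54b - 72 = (b + 6)(b^4 - 9b^3 + 33b^2 - 73b + 84) + (6b^3 - 90b^2 + 408b - 576)
  b^4 - 9b^3 + 33b^2 - 73b + 84 = ((1/6)b + 1)(6b^3 - 90b^2 + 408b - 576) + (55b^2 - 385b + 660)
  6b^3 - 90b^2 + 408b - 576 = ((6/55)b - 48/55)(55b^2 - 385b + 660) + (0)
Last nonzero remainder: 55b^2 - 385b + 660. Dividing through by 55 gives the monic gcd b^2 - 7b + 12.

b^2 - 7b + 12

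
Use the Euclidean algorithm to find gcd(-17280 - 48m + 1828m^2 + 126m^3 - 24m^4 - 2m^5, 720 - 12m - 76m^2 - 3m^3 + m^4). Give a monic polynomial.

Euclidean algorithm in ℚ[m]:
  -2m^5 - 24m^4 + 126m^3 + 1828m^2 - 48m - 17280 = (-2m - 30)(m^4 - 3m^3 - 76m^2 - 12m + 720) + (-116m^3 - 476m^2 + 1032m + 4320)
  m^4 - 3m^3 - 76m^2 - 12m + 720 = (-(1/116)m + 103/1682)(-116m^3 - 476m^2 + 1032m + 4320) + (-(31920/841)m^2 - (31920/841)m + 383040/841)
  -116m^3 - 476m^2 + 1032m + 4320 = ((24389/7980)m + 2523/266)(-(31920/841)m^2 - (31920/841)m + 383040/841) + (0)
Last nonzero remainder: -(31920/841)m^2 - (31920/841)m + 383040/841. Dividing through by -31920/841 gives the monic gcd m^2 + m - 12.

-12 + m + m^2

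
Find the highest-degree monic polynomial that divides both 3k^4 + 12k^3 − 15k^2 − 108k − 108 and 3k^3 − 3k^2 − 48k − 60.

k^2 + 4k + 4

By polynomial division,
  3k^4 + 12k^3 − 15k^2 − 108k − 108 = (k + 5)(3k^3 − 3k^2 − 48k − 60) + (48k^2 + 192k + 192)
  3k^3 − 3k^2 − 48k − 60 = ((1/16)k − 5/16)(48k^2 + 192k + 192) + (0)
Last nonzero remainder: 48k^2 + 192k + 192. Dividing through by 48 gives the monic gcd k^2 + 4k + 4.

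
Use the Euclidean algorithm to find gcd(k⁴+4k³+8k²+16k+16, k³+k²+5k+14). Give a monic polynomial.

Repeated division with remainder:
  k⁴+4k³+8k²+16k+16 = (k+3)(k³+k²+5k+14) + (−13k−26)
  k³+k²+5k+14 = (−(1/13)k²+(1/13)k−7/13)(−13k−26) + (0)
Last nonzero remainder: −13k−26. Dividing through by −13 gives the monic gcd k+2.

k+2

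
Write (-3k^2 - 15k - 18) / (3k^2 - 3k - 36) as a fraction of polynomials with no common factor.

Apply the Euclidean algorithm:
  -3k^2 - 15k - 18 = (-1)(3k^2 - 3k - 36) + (-18k - 54)
  3k^2 - 3k - 36 = (-(1/6)k + 2/3)(-18k - 54) + (0)
Last nonzero remainder: -18k - 54. Dividing through by -18 gives the monic gcd k + 3.
Cancel k + 3 from numerator and denominator to get the reduced form.

(-k - 2)/(k - 4)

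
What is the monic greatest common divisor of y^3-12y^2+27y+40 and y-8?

Euclidean algorithm in ℚ[y]:
  y^3-12y^2+27y+40 = (y^2-4y-5)(y-8) + (0)
The last nonzero remainder y-8 is already monic.

y-8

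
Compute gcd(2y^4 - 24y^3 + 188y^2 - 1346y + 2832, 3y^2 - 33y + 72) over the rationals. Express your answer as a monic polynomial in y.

Euclidean algorithm in ℚ[y]:
  2y^4 - 24y^3 + 188y^2 - 1346y + 2832 = ((2/3)y^2 - (2/3)y + 118/3)(3y^2 - 33y + 72) + (0)
Last nonzero remainder: 3y^2 - 33y + 72. Dividing through by 3 gives the monic gcd y^2 - 11y + 24.

y^2 - 11y + 24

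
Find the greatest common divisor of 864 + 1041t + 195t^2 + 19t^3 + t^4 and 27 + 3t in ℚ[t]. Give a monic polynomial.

9 + t

Apply the Euclidean algorithm:
  t^4 + 19t^3 + 195t^2 + 1041t + 864 = ((1/3)t^3 + (10/3)t^2 + 35t + 32)(3t + 27) + (0)
Last nonzero remainder: 3t + 27. Dividing through by 3 gives the monic gcd t + 9.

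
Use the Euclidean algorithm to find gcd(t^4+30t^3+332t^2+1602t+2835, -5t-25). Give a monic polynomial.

Repeated division with remainder:
  t^4+30t^3+332t^2+1602t+2835 = (-(1/5)t^3-5t^2-(207/5)t-567/5)(-5t-25) + (0)
Last nonzero remainder: -5t-25. Dividing through by -5 gives the monic gcd t+5.

t+5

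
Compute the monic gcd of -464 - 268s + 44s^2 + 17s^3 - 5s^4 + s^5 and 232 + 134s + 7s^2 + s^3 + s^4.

58 + 19s - 3s^2 + s^3

Euclidean algorithm in ℚ[s]:
  s^5 - 5s^4 + 17s^3 + 44s^2 - 268s - 464 = (s - 6)(s^4 + s^3 + 7s^2 + 134s + 232) + (16s^3 - 48s^2 + 304s + 928)
  s^4 + s^3 + 7s^2 + 134s + 232 = ((1/16)s + 1/4)(16s^3 - 48s^2 + 304s + 928) + (0)
Last nonzero remainder: 16s^3 - 48s^2 + 304s + 928. Dividing through by 16 gives the monic gcd s^3 - 3s^2 + 19s + 58.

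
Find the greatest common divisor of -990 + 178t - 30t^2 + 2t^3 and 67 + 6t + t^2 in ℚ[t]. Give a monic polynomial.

1

Repeated division with remainder:
  2t^3 - 30t^2 + 178t - 990 = (2t - 42)(t^2 + 6t + 67) + (296t + 1824)
  t^2 + 6t + 67 = ((1/296)t - 3/5476)(296t + 1824) + (93091/1369)
  296t + 1824 = ((405224/93091)t + 2497056/93091)(93091/1369) + (0)
The last nonzero remainder is the constant 93091/1369, so the polynomials are coprime and gcd = 1.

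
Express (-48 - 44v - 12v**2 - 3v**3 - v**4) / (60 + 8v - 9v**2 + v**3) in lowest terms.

(-24 - 10v - v**2 - v**3)/(30 - 11v + v**2)

Apply the Euclidean algorithm:
  -v**4 - 3v**3 - 12v**2 - 44v - 48 = (-v - 12)(v**3 - 9v**2 + 8v + 60) + (-112v**2 + 112v + 672)
  v**3 - 9v**2 + 8v + 60 = (-(1/112)v + 1/14)(-112v**2 + 112v + 672) + (6v + 12)
  -112v**2 + 112v + 672 = (-(56/3)v + 56)(6v + 12) + (0)
Last nonzero remainder: 6v + 12. Dividing through by 6 gives the monic gcd v + 2.
Cancel v + 2 from numerator and denominator to get the reduced form.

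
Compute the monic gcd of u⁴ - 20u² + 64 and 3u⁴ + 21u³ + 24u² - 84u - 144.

u³ + 4u² - 4u - 16

By polynomial division,
  u⁴ - 20u² + 64 = (1/3)(3u⁴ + 21u³ + 24u² - 84u - 144) + (-7u³ - 28u² + 28u + 112)
  3u⁴ + 21u³ + 24u² - 84u - 144 = (-(3/7)u - 9/7)(-7u³ - 28u² + 28u + 112) + (0)
Last nonzero remainder: -7u³ - 28u² + 28u + 112. Dividing through by -7 gives the monic gcd u³ + 4u² - 4u - 16.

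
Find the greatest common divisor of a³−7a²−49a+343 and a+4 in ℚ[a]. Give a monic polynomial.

By polynomial division,
  a³−7a²−49a+343 = (a²−11a−5)(a+4) + (363)
  a+4 = ((1/363)a+4/363)(363) + (0)
The last nonzero remainder is the constant 363, so the polynomials are coprime and gcd = 1.

1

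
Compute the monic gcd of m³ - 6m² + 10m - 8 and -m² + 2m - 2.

m² - 2m + 2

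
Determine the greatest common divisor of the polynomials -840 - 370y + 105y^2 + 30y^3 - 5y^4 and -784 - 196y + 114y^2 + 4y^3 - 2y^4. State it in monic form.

56 + 6y - 9y^2 + y^3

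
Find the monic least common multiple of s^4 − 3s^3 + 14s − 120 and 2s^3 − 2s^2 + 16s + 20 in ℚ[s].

Euclidean algorithm in ℚ[s]:
  s^4 − 3s^3 + 14s − 120 = ((1/2)s − 1)(2s^3 − 2s^2 + 16s + 20) + (−10s^2 + 20s − 100)
  2s^3 − 2s^2 + 16s + 20 = (−(1/5)s − 1/5)(−10s^2 + 20s − 100) + (0)
Last nonzero remainder: −10s^2 + 20s − 100. Dividing through by −10 gives the monic gcd s^2 − 2s + 10.
Then lcm(f, g) = f·g / gcd(f, g); expanding and making the result monic gives the answer.

s^5 − 2s^4 − 3s^3 + 14s^2 − 106s − 120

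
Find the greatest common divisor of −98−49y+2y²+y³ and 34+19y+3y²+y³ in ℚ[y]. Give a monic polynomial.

Euclidean algorithm in ℚ[y]:
  y³+2y²−49y−98 = (y³+3y²+19y+34) + (−y²−68y−132)
  y³+3y²+19y+34 = (−y+65)(−y²−68y−132) + (4307y+8614)
  −y²−68y−132 = (−(1/4307)y−66/4307)(4307y+8614) + (0)
Last nonzero remainder: 4307y+8614. Dividing through by 4307 gives the monic gcd y+2.

2+y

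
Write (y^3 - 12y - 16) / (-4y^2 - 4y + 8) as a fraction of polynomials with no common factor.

(-y^2 + 2y + 8)/(4y - 4)

Apply the Euclidean algorithm:
  y^3 - 12y - 16 = (-(1/4)y + 1/4)(-4y^2 - 4y + 8) + (-9y - 18)
  -4y^2 - 4y + 8 = ((4/9)y - 4/9)(-9y - 18) + (0)
Last nonzero remainder: -9y - 18. Dividing through by -9 gives the monic gcd y + 2.
Cancel y + 2 from numerator and denominator to get the reduced form.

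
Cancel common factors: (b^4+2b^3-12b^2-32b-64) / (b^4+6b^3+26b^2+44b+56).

(b^2-16)/(b^2+4b+14)

Repeated division with remainder:
  b^4+2b^3-12b^2-32b-64 = (b^4+6b^3+26b^2+44b+56) + (-4b^3-38b^2-76b-120)
  b^4+6b^3+26b^2+44b+56 = (-(1/4)b+7/8)(-4b^3-38b^2-76b-120) + ((161/4)b^2+(161/2)b+161)
  -4b^3-38b^2-76b-120 = (-(16/161)b-120/161)((161/4)b^2+(161/2)b+161) + (0)
Last nonzero remainder: (161/4)b^2+(161/2)b+161. Dividing through by 161/4 gives the monic gcd b^2+2b+4.
Cancel b^2+2b+4 from numerator and denominator to get the reduced form.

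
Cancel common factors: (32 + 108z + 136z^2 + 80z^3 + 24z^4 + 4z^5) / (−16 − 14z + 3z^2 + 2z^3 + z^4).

(4 + 8z + 4z^2)/(−2 + z)

Repeated division with remainder:
  4z^5 + 24z^4 + 80z^3 + 136z^2 + 108z + 32 = (4z + 16)(z^4 + 2z^3 + 3z^2 − 14z − 16) + (36z^3 + 144z^2 + 396z + 288)
  z^4 + 2z^3 + 3z^2 − 14z − 16 = ((1/36)z − 1/18)(36z^3 + 144z^2 + 396z + 288) + (0)
Last nonzero remainder: 36z^3 + 144z^2 + 396z + 288. Dividing through by 36 gives the monic gcd z^3 + 4z^2 + 11z + 8.
Cancel z^3 + 4z^2 + 11z + 8 from numerator and denominator to get the reduced form.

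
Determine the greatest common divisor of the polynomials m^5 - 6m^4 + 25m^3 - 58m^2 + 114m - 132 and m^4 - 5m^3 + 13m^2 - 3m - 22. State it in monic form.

m^3 - 6m^2 + 19m - 22

Euclidean algorithm in ℚ[m]:
  m^5 - 6m^4 + 25m^3 - 58m^2 + 114m - 132 = (m - 1)(m^4 - 5m^3 + 13m^2 - 3m - 22) + (7m^3 - 42m^2 + 133m - 154)
  m^4 - 5m^3 + 13m^2 - 3m - 22 = ((1/7)m + 1/7)(7m^3 - 42m^2 + 133m - 154) + (0)
Last nonzero remainder: 7m^3 - 42m^2 + 133m - 154. Dividing through by 7 gives the monic gcd m^3 - 6m^2 + 19m - 22.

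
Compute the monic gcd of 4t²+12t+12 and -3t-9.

1

Apply the Euclidean algorithm:
  4t²+12t+12 = (-(4/3)t)(-3t-9) + (12)
  -3t-9 = (-(1/4)t-3/4)(12) + (0)
The last nonzero remainder is the constant 12, so the polynomials are coprime and gcd = 1.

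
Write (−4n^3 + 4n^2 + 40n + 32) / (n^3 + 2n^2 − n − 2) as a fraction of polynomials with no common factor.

(−4n + 16)/(n − 1)

By polynomial division,
  −4n^3 + 4n^2 + 40n + 32 = (−4)(n^3 + 2n^2 − n − 2) + (12n^2 + 36n + 24)
  n^3 + 2n^2 − n − 2 = ((1/12)n − 1/12)(12n^2 + 36n + 24) + (0)
Last nonzero remainder: 12n^2 + 36n + 24. Dividing through by 12 gives the monic gcd n^2 + 3n + 2.
Cancel n^2 + 3n + 2 from numerator and denominator to get the reduced form.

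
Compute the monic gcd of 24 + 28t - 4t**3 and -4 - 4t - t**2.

2 + t

Repeated division with remainder:
  -4t**3 + 28t + 24 = (4t - 16)(-t**2 - 4t - 4) + (-20t - 40)
  -t**2 - 4t - 4 = ((1/20)t + 1/10)(-20t - 40) + (0)
Last nonzero remainder: -20t - 40. Dividing through by -20 gives the monic gcd t + 2.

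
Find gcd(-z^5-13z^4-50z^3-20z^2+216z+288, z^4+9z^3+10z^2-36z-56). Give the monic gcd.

z^2-4

Repeated division with remainder:
  -z^5-13z^4-50z^3-20z^2+216z+288 = (-z-4)(z^4+9z^3+10z^2-36z-56) + (-4z^3-16z^2+16z+64)
  z^4+9z^3+10z^2-36z-56 = (-(1/4)z-5/4)(-4z^3-16z^2+16z+64) + (-6z^2+24)
  -4z^3-16z^2+16z+64 = ((2/3)z+8/3)(-6z^2+24) + (0)
Last nonzero remainder: -6z^2+24. Dividing through by -6 gives the monic gcd z^2-4.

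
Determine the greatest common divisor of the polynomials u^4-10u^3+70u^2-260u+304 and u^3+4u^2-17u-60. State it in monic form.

Repeated division with remainder:
  u^4-10u^3+70u^2-260u+304 = (u-14)(u^3+4u^2-17u-60) + (143u^2-438u-536)
  u^3+4u^2-17u-60 = ((1/143)u+1010/20449)(143u^2-438u-536) + ((171395/20449)u-685580/20449)
  143u^2-438u-536 = ((2924207/171395)u+2740166/171395)((171395/20449)u-685580/20449) + (0)
Last nonzero remainder: (171395/20449)u-685580/20449. Dividing through by 171395/20449 gives the monic gcd u-4.

u-4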